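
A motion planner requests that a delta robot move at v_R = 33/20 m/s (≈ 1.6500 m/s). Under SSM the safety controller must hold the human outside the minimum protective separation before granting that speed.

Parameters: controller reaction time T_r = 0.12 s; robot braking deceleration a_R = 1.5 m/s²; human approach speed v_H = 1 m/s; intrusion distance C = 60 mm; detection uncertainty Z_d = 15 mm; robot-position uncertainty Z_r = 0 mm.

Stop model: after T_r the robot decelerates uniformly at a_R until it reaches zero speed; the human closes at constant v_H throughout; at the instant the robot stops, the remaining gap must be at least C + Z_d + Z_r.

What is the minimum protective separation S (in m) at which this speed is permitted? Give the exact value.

stop time T_s = (33/20)/(3/2) = 1.1000 s
robot covers v_R·T_r = 1.6500·0.1200 = 0.1980 m before braking
robot covers 1.6500·1.1000 − ½·1.5000·1.1000² = 0.9075 m while stopping
human closes 1.0000·1.2200 = 1.2200 m
residual clearance needed = 0.0600+0.0150+0.0000 = 0.0750 m
S_min ≈ 0.1980+0.9075+1.2200+0.0750  ⇒  S_min = 4801/2000 m

S_min = 4801/2000 m = 2.4005 m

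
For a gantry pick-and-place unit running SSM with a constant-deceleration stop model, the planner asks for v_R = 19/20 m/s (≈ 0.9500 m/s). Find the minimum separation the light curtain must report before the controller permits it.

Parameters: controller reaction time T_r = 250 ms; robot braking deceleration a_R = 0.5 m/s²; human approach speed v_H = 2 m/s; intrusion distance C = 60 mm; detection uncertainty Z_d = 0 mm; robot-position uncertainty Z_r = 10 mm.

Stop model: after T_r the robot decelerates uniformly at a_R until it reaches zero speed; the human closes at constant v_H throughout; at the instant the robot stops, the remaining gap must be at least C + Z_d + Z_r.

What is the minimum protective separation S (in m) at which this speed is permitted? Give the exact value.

stop time T_s = (19/20)/(1/2) = 1.9000 s
robot in T_r: 0.9500·0.2500 = 0.2375 m
robot covers 0.9500·1.9000 − ½·0.5000·1.9000² = 0.9025 m while stopping
person approaches 2.0000·(0.2500+1.9000) = 4.3000 m
residual clearance needed = 0.0600+0.0000+0.0100 = 0.0700 m
S_min ≈ 0.2375+0.9025+4.3000+0.0700  ⇒  S_min = 551/100 m

S_min = 551/100 m = 5.5100 m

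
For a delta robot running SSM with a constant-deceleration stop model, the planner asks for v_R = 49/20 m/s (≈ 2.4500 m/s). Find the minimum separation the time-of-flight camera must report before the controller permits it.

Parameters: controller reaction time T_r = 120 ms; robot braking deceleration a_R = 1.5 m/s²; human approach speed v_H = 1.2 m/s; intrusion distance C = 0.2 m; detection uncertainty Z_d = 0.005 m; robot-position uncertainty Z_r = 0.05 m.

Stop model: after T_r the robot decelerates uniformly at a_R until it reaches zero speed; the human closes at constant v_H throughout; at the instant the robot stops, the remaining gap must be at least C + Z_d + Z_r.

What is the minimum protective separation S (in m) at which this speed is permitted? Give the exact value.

S_min = 27923/6000 m = 4.6538 m

braking lasts T_s = (49/20)/(3/2) = 1.6333 s
robot covers v_R·T_r = 2.4500·0.1200 = 0.2940 m before braking
robot under decel: 2.4500²/(2·1.5000) = 2.0008 m
human closes 1.2000·1.7533 = 2.1040 m
residual clearance needed = 0.2000+0.0050+0.0500 = 0.2550 m
S_min ≈ 0.2940+2.0008+2.1040+0.2550  ⇒  S_min = 27923/6000 m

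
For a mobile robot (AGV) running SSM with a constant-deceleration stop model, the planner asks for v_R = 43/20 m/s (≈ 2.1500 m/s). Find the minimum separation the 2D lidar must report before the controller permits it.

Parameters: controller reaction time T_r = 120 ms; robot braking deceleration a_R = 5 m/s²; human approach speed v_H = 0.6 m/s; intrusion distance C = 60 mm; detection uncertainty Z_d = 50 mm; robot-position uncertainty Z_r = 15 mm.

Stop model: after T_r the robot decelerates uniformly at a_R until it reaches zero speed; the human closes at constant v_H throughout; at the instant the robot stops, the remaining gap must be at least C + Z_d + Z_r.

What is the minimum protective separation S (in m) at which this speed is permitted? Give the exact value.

S_min = 4701/4000 m = 1.1752 m

T_s = v_R/a_R = (43/20)/5 = 0.4300 s
robot covers v_R·T_r = 2.1500·0.1200 = 0.2580 m before braking
robot under decel: 2.1500²/(2·5.0000) = 0.4622 m
person approaches 0.6000·(0.1200+0.4300) = 0.3300 m
C+Z_d+Z_r = 0.0600+0.0500+0.0150 = 0.1250 m
S_min ≈ 0.2580+0.4622+0.3300+0.1250  ⇒  S_min = 4701/4000 m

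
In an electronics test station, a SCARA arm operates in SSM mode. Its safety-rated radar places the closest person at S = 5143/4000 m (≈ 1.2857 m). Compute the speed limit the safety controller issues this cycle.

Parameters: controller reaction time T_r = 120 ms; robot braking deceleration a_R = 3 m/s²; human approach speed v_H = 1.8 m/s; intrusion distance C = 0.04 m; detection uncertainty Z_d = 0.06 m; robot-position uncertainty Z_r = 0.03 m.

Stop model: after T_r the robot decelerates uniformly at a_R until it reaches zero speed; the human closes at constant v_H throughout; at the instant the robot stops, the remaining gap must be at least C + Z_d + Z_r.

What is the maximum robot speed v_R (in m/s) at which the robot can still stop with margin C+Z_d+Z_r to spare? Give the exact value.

v_R_max = 21/20 m/s = 1.0500 m/s

quadratic (1/6)·v² + (18/25)·v + (-3759/4000) = 0
  disc = (18/25)² − 4·(1/6)·(-3759/4000) = 11449/10000 ; √disc = 107/100
  v_R = (−(18/25) + 107/100) / (2·(1/6)) = 21/20 m/s
check:
T_s = v_R/a_R = (21/20)/3 = 0.3500 s
reaction-phase robot travel = 1.0500·0.1200 = 0.1260 m
braking distance = 1.0500²/(2·3.0000) = 0.1837 m
human closes 1.8000·0.4700 = 0.8460 m
margins: 0.0400+0.0600+0.0300 = 0.1300 m
sum ≈ 0.1260+0.1837+0.8460+0.1300 ≈ 1.2857 m = S ✓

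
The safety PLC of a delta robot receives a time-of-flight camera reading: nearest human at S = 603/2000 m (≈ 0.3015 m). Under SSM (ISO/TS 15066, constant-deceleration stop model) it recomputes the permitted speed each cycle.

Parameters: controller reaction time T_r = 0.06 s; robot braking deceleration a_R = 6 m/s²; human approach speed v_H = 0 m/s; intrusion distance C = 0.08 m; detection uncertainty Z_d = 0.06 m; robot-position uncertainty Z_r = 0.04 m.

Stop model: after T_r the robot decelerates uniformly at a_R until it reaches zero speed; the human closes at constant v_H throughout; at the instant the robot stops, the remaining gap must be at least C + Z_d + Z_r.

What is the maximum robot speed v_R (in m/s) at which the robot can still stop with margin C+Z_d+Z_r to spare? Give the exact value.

v_R_max = 9/10 m/s = 0.9000 m/s

quadratic (1/12)·v² + (3/50)·v + (-243/2000) = 0
  disc = (3/50)² − 4·(1/12)·(-243/2000) = 441/10000 ; √disc = 21/100
  v_R = (−(3/50) + 21/100) / (2·(1/12)) = 9/10 m/s
check:
braking lasts T_s = (9/10)/6 = 0.1500 s
robot in T_r: 0.9000·0.0600 = 0.0540 m
robot covers 0.9000·0.1500 − ½·6.0000·0.1500² = 0.0675 m while stopping
human closes 0.0000·0.2100 = 0.0000 m
residual clearance needed = 0.0800+0.0600+0.0400 = 0.1800 m
sum ≈ 0.0540+0.0675+0.0000+0.1800 ≈ 0.3015 m = S ✓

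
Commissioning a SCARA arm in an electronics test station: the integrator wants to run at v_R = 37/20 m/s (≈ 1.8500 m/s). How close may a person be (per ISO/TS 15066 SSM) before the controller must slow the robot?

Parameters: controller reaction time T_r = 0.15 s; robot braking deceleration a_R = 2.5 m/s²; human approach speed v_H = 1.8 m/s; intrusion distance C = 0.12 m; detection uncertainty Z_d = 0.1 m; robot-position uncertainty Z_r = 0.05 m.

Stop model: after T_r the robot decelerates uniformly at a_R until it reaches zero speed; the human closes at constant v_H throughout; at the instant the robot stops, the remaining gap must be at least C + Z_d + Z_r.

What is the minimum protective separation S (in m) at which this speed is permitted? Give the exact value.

S_min = 1417/500 m = 2.8340 m

braking lasts T_s = (37/20)/(5/2) = 0.7400 s
robot in T_r: 1.8500·0.1500 = 0.2775 m
robot under decel: 1.8500²/(2·2.5000) = 0.6845 m
human over T_r+T_s: 1.8000·(0.1500+0.7400) = 1.6020 m
margins: 0.1200+0.1000+0.0500 = 0.2700 m
S_min ≈ 0.2775+0.6845+1.6020+0.2700  ⇒  S_min = 1417/500 m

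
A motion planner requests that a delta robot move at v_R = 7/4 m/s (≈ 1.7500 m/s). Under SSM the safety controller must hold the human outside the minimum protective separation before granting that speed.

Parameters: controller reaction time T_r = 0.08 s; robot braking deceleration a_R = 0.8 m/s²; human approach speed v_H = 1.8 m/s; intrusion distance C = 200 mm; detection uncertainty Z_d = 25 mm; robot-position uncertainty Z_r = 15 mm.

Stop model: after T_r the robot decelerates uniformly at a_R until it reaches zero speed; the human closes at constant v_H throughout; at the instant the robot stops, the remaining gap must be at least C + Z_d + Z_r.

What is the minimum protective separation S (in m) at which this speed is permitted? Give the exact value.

T_s = v_R/a_R = (7/4)/(4/5) = 2.1875 s
robot covers v_R·T_r = 1.7500·0.0800 = 0.1400 m before braking
robot under decel: 1.7500²/(2·0.8000) = 1.9141 m
human over T_r+T_s: 1.8000·(0.0800+2.1875) = 4.0815 m
C+Z_d+Z_r = 0.2000+0.0250+0.0150 = 0.2400 m
S_min ≈ 0.1400+1.9141+4.0815+0.2400  ⇒  S_min = 102009/16000 m

S_min = 102009/16000 m = 6.3756 m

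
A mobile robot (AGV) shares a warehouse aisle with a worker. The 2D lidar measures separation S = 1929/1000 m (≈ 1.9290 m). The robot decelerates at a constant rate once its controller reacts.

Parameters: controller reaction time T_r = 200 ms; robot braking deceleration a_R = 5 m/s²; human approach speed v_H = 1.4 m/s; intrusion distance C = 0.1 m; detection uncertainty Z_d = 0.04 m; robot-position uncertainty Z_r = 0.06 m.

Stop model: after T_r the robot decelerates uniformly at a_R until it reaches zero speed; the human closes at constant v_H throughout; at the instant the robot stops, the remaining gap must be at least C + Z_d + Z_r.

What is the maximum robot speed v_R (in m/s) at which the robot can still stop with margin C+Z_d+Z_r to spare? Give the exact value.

v_R_max = 21/10 m/s = 2.1000 m/s

quadratic (1/10)·v² + (12/25)·v + (-1449/1000) = 0
  disc = (12/25)² − 4·(1/10)·(-1449/1000) = 81/100 ; √disc = 9/10
  v_R = (−(12/25) + 9/10) / (2·(1/10)) = 21/10 m/s
check:
stop time T_s = (21/10)/5 = 0.4200 s
reaction-phase robot travel = 2.1000·0.2000 = 0.4200 m
braking distance = 2.1000²/(2·5.0000) = 0.4410 m
person approaches 1.4000·(0.2000+0.4200) = 0.8680 m
C+Z_d+Z_r = 0.1000+0.0400+0.0600 = 0.2000 m
sum ≈ 0.4200+0.4410+0.8680+0.2000 ≈ 1.9290 m = S ✓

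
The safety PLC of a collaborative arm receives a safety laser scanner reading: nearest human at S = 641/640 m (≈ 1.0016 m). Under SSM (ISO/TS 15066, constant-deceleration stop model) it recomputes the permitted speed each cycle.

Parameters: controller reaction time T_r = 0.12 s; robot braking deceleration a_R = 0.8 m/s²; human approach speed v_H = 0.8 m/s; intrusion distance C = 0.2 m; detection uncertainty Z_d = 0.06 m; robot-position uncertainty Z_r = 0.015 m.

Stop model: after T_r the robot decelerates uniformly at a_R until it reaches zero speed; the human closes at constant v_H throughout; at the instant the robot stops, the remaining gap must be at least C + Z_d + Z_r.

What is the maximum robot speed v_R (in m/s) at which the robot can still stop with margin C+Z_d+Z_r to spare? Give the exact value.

v_R_max = 9/20 m/s = 0.4500 m/s

at the boundary: (5/8)·v² + (28/25)·v + (-10089/16000) = 0
  disc = (28/25)² − 4·(5/8)·(-10089/16000) = 452929/160000 ; √disc = 673/400
  v_R = (−(28/25) + 673/400) / (2·(5/8)) = 9/20 m/s
check:
T_s = v_R/a_R = (9/20)/(4/5) = 0.5625 s
robot in T_r: 0.4500·0.1200 = 0.0540 m
robot under decel: 0.4500²/(2·0.8000) = 0.1266 m
human over T_r+T_s: 0.8000·(0.1200+0.5625) = 0.5460 m
margins: 0.2000+0.0600+0.0150 = 0.2750 m
sum ≈ 0.0540+0.1266+0.5460+0.2750 ≈ 1.0016 m = S ✓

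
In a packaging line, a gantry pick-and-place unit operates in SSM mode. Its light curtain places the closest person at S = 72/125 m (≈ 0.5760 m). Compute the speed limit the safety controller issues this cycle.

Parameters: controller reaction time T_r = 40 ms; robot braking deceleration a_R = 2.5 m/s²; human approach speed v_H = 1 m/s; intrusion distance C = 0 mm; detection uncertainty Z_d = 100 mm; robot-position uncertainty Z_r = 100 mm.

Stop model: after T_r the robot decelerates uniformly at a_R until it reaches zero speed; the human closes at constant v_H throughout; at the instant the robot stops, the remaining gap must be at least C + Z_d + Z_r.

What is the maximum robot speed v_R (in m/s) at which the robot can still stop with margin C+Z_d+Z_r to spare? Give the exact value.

at the boundary: (1/5)·v² + (11/25)·v + (-42/125) = 0
  disc = (11/25)² − 4·(1/5)·(-42/125) = 289/625 ; √disc = 17/25
  v_R = (−(11/25) + 17/25) / (2·(1/5)) = 3/5 m/s
check:
braking lasts T_s = (3/5)/(5/2) = 0.2400 s
robot covers v_R·T_r = 0.6000·0.0400 = 0.0240 m before braking
robot under decel: 0.6000²/(2·2.5000) = 0.0720 m
human over T_r+T_s: 1.0000·(0.0400+0.2400) = 0.2800 m
C+Z_d+Z_r = 0.0000+0.1000+0.1000 = 0.2000 m
sum ≈ 0.0240+0.0720+0.2800+0.2000 ≈ 0.5760 m = S ✓

v_R_max = 3/5 m/s = 0.6000 m/s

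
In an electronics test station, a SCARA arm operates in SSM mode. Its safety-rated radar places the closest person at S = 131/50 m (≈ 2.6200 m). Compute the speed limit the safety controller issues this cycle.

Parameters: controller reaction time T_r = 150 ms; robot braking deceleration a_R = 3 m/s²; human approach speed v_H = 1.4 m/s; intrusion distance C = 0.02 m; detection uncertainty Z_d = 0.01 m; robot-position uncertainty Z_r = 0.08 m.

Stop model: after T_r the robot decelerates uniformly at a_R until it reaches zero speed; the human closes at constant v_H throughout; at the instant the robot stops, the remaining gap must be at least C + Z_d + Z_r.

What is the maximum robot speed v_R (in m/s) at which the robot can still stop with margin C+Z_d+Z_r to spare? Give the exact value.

v_R_max = 23/10 m/s = 2.3000 m/s

quadratic (1/6)·v² + (37/60)·v + (-23/10) = 0
  disc = (37/60)² − 4·(1/6)·(-23/10) = 6889/3600 ; √disc = 83/60
  v_R = (−(37/60) + 83/60) / (2·(1/6)) = 23/10 m/s
check:
T_s = v_R/a_R = (23/10)/3 = 0.7667 s
reaction-phase robot travel = 2.3000·0.1500 = 0.3450 m
robot under decel: 2.3000²/(2·3.0000) = 0.8817 m
person approaches 1.4000·(0.1500+0.7667) = 1.2833 m
residual clearance needed = 0.0200+0.0100+0.0800 = 0.1100 m
sum ≈ 0.3450+0.8817+1.2833+0.1100 ≈ 2.6200 m = S ✓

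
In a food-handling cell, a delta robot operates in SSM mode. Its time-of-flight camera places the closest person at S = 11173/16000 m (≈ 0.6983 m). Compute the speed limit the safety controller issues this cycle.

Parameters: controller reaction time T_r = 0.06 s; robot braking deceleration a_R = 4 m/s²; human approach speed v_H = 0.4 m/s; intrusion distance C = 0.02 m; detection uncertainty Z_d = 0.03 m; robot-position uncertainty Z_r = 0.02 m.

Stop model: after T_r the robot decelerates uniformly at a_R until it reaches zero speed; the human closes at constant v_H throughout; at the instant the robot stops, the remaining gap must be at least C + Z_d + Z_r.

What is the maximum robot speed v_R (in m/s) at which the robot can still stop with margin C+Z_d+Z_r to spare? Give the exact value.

collect terms ⇒ (1/8)·v_R² + (4/25)·v_R + (-9669/16000) = 0
  disc = (4/25)² − 4·(1/8)·(-9669/16000) = 52441/160000 ; √disc = 229/400
  v_R = (−(4/25) + 229/400) / (2·(1/8)) = 33/20 m/s
check:
stop time T_s = (33/20)/4 = 0.4125 s
reaction-phase robot travel = 1.6500·0.0600 = 0.0990 m
braking distance = 1.6500²/(2·4.0000) = 0.3403 m
person approaches 0.4000·(0.0600+0.4125) = 0.1890 m
C+Z_d+Z_r = 0.0200+0.0300+0.0200 = 0.0700 m
sum ≈ 0.0990+0.3403+0.1890+0.0700 ≈ 0.6983 m = S ✓

v_R_max = 33/20 m/s = 1.6500 m/s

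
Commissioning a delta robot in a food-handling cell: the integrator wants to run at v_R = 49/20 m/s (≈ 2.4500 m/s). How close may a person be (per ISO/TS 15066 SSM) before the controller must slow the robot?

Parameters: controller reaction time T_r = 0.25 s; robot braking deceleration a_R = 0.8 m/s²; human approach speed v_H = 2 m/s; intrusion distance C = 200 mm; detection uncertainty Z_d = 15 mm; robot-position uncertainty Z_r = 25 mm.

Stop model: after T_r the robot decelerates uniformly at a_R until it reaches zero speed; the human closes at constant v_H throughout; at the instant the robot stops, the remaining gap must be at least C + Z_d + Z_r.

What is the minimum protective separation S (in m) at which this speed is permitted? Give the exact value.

braking lasts T_s = (49/20)/(4/5) = 3.0625 s
reaction-phase robot travel = 2.4500·0.2500 = 0.6125 m
robot covers 2.4500·3.0625 − ½·0.8000·3.0625² = 3.7516 m while stopping
person approaches 2.0000·(0.2500+3.0625) = 6.6250 m
margins: 0.2000+0.0150+0.0250 = 0.2400 m
S_min ≈ 0.6125+3.7516+6.6250+0.2400  ⇒  S_min = 35933/3200 m

S_min = 35933/3200 m = 11.2291 m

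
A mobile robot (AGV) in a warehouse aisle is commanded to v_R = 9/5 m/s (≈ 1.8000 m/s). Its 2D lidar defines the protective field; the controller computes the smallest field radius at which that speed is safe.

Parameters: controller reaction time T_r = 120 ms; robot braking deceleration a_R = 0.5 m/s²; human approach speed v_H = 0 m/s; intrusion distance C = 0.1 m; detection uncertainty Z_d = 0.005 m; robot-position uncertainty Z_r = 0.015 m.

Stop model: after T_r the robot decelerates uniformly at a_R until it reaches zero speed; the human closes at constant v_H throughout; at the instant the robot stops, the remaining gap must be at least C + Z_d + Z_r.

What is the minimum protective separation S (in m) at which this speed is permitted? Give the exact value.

T_s = v_R/a_R = (9/5)/(1/2) = 3.6000 s
robot in T_r: 1.8000·0.1200 = 0.2160 m
robot covers 1.8000·3.6000 − ½·0.5000·3.6000² = 3.2400 m while stopping
person approaches 0.0000·(0.1200+3.6000) = 0.0000 m
residual clearance needed = 0.1000+0.0050+0.0150 = 0.1200 m
S_min ≈ 0.2160+3.2400+0.0000+0.1200  ⇒  S_min = 447/125 m

S_min = 447/125 m = 3.5760 m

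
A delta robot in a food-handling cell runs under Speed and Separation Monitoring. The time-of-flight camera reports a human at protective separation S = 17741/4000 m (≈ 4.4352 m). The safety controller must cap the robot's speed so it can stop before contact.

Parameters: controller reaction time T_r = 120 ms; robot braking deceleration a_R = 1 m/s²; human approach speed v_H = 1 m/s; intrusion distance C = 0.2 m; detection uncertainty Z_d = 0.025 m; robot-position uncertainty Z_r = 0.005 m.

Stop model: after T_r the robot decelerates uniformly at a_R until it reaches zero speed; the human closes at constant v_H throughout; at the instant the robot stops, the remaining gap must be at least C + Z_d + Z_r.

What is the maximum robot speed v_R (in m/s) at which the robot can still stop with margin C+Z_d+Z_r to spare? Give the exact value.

at the boundary: (1/2)·v² + (28/25)·v + (-16341/4000) = 0
  disc = (28/25)² − 4·(1/2)·(-16341/4000) = 94249/10000 ; √disc = 307/100
  v_R = (−(28/25) + 307/100) / (2·(1/2)) = 39/20 m/s
check:
braking lasts T_s = (39/20)/1 = 1.9500 s
robot in T_r: 1.9500·0.1200 = 0.2340 m
braking distance = 1.9500²/(2·1.0000) = 1.9013 m
person approaches 1.0000·(0.1200+1.9500) = 2.0700 m
residual clearance needed = 0.2000+0.0250+0.0050 = 0.2300 m
sum ≈ 0.2340+1.9013+2.0700+0.2300 ≈ 4.4352 m = S ✓

v_R_max = 39/20 m/s = 1.9500 m/s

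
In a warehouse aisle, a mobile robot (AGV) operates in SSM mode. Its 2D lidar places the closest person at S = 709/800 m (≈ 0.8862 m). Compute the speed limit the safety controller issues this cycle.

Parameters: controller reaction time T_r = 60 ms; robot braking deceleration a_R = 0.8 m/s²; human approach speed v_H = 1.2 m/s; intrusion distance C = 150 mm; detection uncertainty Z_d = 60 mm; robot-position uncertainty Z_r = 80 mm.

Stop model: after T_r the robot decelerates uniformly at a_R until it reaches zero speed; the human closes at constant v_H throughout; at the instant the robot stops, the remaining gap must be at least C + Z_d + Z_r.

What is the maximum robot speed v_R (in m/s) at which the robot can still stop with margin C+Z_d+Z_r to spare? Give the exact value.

collect terms ⇒ (5/8)·v_R² + (39/25)·v_R + (-2097/4000) = 0
  disc = (39/25)² − 4·(5/8)·(-2097/4000) = 149769/40000 ; √disc = 387/200
  v_R = (−(39/25) + 387/200) / (2·(5/8)) = 3/10 m/s
check:
braking lasts T_s = (3/10)/(4/5) = 0.3750 s
robot covers v_R·T_r = 0.3000·0.0600 = 0.0180 m before braking
braking distance = 0.3000²/(2·0.8000) = 0.0563 m
person approaches 1.2000·(0.0600+0.3750) = 0.5220 m
residual clearance needed = 0.1500+0.0600+0.0800 = 0.2900 m
sum ≈ 0.0180+0.0563+0.5220+0.2900 ≈ 0.8862 m = S ✓

v_R_max = 3/10 m/s = 0.3000 m/s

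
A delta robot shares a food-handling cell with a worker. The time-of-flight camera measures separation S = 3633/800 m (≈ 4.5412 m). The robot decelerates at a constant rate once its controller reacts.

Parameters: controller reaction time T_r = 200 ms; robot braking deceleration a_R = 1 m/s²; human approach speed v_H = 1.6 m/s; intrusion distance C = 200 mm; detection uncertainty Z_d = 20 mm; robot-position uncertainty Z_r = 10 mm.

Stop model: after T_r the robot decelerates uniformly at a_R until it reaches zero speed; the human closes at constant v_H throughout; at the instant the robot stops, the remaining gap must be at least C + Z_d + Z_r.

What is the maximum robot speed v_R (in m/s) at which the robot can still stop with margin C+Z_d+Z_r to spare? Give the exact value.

collect terms ⇒ (1/2)·v_R² + (9/5)·v_R + (-3193/800) = 0
  disc = (9/5)² − 4·(1/2)·(-3193/800) = 4489/400 ; √disc = 67/20
  v_R = (−(9/5) + 67/20) / (2·(1/2)) = 31/20 m/s
check:
braking lasts T_s = (31/20)/1 = 1.5500 s
robot in T_r: 1.5500·0.2000 = 0.3100 m
robot under decel: 1.5500²/(2·1.0000) = 1.2012 m
person approaches 1.6000·(0.2000+1.5500) = 2.8000 m
C+Z_d+Z_r = 0.2000+0.0200+0.0100 = 0.2300 m
sum ≈ 0.3100+1.2012+2.8000+0.2300 ≈ 4.5412 m = S ✓

v_R_max = 31/20 m/s = 1.5500 m/s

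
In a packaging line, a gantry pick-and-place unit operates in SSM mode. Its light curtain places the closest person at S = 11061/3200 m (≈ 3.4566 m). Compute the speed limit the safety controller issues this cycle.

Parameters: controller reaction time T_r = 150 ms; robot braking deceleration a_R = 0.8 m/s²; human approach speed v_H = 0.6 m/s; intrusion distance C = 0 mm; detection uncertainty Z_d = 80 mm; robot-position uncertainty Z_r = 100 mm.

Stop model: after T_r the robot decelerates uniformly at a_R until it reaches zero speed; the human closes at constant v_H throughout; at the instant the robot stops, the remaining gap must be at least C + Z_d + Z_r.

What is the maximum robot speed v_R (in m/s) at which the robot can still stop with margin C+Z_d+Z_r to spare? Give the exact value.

v_R_max = 33/20 m/s = 1.6500 m/s

at the boundary: (5/8)·v² + (9/10)·v + (-10197/3200) = 0
  disc = (9/10)² − 4·(5/8)·(-10197/3200) = 56169/6400 ; √disc = 237/80
  v_R = (−(9/10) + 237/80) / (2·(5/8)) = 33/20 m/s
check:
T_s = v_R/a_R = (33/20)/(4/5) = 2.0625 s
reaction-phase robot travel = 1.6500·0.1500 = 0.2475 m
robot under decel: 1.6500²/(2·0.8000) = 1.7016 m
human closes 0.6000·2.2125 = 1.3275 m
margins: 0.0000+0.0800+0.1000 = 0.1800 m
sum ≈ 0.2475+1.7016+1.3275+0.1800 ≈ 3.4566 m = S ✓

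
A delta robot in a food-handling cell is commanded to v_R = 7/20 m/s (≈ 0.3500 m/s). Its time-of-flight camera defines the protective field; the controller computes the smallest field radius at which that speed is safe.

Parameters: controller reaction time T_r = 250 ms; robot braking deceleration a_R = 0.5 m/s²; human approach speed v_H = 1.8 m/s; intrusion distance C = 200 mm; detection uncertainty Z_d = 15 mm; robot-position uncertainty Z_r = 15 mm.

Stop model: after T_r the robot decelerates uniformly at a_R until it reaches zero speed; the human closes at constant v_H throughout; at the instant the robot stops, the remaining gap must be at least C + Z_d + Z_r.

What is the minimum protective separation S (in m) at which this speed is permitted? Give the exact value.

T_s = v_R/a_R = (7/20)/(1/2) = 0.7000 s
robot covers v_R·T_r = 0.3500·0.2500 = 0.0875 m before braking
robot covers 0.3500·0.7000 − ½·0.5000·0.7000² = 0.1225 m while stopping
person approaches 1.8000·(0.2500+0.7000) = 1.7100 m
C+Z_d+Z_r = 0.2000+0.0150+0.0150 = 0.2300 m
S_min ≈ 0.0875+0.1225+1.7100+0.2300  ⇒  S_min = 43/20 m

S_min = 43/20 m = 2.1500 m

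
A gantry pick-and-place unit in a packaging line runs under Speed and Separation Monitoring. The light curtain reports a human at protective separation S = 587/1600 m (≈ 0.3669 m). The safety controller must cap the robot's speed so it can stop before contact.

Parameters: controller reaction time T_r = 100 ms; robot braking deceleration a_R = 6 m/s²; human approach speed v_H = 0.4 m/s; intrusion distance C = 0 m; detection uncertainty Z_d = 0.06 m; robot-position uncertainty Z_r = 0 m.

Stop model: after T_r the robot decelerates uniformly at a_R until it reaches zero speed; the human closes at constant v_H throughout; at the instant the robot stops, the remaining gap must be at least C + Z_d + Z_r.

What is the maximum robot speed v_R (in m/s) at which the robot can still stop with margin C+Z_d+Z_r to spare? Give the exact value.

collect terms ⇒ (1/12)·v_R² + (1/6)·v_R + (-427/1600) = 0
  disc = (1/6)² − 4·(1/12)·(-427/1600) = 1681/14400 ; √disc = 41/120
  v_R = (−(1/6) + 41/120) / (2·(1/12)) = 21/20 m/s
check:
stop time T_s = (21/20)/6 = 0.1750 s
robot covers v_R·T_r = 1.0500·0.1000 = 0.1050 m before braking
braking distance = 1.0500²/(2·6.0000) = 0.0919 m
human closes 0.4000·0.2750 = 0.1100 m
C+Z_d+Z_r = 0.0000+0.0600+0.0000 = 0.0600 m
sum ≈ 0.1050+0.0919+0.1100+0.0600 ≈ 0.3669 m = S ✓

v_R_max = 21/20 m/s = 1.0500 m/s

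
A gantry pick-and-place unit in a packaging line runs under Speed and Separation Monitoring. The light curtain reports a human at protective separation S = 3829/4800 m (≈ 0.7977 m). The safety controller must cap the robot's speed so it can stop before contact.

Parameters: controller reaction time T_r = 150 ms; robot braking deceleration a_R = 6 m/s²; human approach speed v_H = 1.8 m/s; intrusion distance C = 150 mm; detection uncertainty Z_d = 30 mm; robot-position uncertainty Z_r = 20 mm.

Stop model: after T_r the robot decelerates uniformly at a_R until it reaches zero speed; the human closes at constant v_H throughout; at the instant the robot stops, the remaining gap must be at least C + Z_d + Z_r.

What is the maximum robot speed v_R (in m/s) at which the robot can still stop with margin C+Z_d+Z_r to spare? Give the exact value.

v_R_max = 13/20 m/s = 0.6500 m/s

collect terms ⇒ (1/12)·v_R² + (9/20)·v_R + (-1573/4800) = 0
  disc = (9/20)² − 4·(1/12)·(-1573/4800) = 4489/14400 ; √disc = 67/120
  v_R = (−(9/20) + 67/120) / (2·(1/12)) = 13/20 m/s
check:
braking lasts T_s = (13/20)/6 = 0.1083 s
reaction-phase robot travel = 0.6500·0.1500 = 0.0975 m
robot covers 0.6500·0.1083 − ½·6.0000·0.1083² = 0.0352 m while stopping
human closes 1.8000·0.2583 = 0.4650 m
margins: 0.1500+0.0300+0.0200 = 0.2000 m
sum ≈ 0.0975+0.0352+0.4650+0.2000 ≈ 0.7977 m = S ✓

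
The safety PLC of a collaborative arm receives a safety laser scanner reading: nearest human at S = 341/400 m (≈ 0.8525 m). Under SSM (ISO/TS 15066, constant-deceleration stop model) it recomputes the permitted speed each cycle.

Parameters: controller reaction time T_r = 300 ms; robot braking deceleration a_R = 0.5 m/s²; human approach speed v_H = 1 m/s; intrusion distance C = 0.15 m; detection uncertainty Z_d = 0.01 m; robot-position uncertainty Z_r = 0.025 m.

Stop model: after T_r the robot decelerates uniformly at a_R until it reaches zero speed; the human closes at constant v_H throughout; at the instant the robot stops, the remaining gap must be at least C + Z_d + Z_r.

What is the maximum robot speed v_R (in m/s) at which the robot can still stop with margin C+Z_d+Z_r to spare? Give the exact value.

v_R_max = 3/20 m/s = 0.1500 m/s

at the boundary: (1)·v² + (23/10)·v + (-147/400) = 0
  disc = (23/10)² − 4·(1)·(-147/400) = 169/25 ; √disc = 13/5
  v_R = (−(23/10) + 13/5) / (2·(1)) = 3/20 m/s
check:
T_s = v_R/a_R = (3/20)/(1/2) = 0.3000 s
robot in T_r: 0.1500·0.3000 = 0.0450 m
braking distance = 0.1500²/(2·0.5000) = 0.0225 m
human closes 1.0000·0.6000 = 0.6000 m
margins: 0.1500+0.0100+0.0250 = 0.1850 m
sum ≈ 0.0450+0.0225+0.6000+0.1850 ≈ 0.8525 m = S ✓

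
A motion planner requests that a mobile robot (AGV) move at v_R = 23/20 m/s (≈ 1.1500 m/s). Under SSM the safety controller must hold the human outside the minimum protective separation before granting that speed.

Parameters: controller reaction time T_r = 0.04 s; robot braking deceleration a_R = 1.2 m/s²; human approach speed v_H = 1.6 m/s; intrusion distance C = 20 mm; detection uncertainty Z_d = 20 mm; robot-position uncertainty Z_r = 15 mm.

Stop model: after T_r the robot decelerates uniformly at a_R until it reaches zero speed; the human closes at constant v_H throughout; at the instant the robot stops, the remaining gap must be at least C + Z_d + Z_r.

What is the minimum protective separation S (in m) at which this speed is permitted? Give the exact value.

S_min = 3599/1600 m = 2.2494 m

stop time T_s = (23/20)/(6/5) = 0.9583 s
robot in T_r: 1.1500·0.0400 = 0.0460 m
braking distance = 1.1500²/(2·1.2000) = 0.5510 m
human over T_r+T_s: 1.6000·(0.0400+0.9583) = 1.5973 m
margins: 0.0200+0.0200+0.0150 = 0.0550 m
S_min ≈ 0.0460+0.5510+1.5973+0.0550  ⇒  S_min = 3599/1600 m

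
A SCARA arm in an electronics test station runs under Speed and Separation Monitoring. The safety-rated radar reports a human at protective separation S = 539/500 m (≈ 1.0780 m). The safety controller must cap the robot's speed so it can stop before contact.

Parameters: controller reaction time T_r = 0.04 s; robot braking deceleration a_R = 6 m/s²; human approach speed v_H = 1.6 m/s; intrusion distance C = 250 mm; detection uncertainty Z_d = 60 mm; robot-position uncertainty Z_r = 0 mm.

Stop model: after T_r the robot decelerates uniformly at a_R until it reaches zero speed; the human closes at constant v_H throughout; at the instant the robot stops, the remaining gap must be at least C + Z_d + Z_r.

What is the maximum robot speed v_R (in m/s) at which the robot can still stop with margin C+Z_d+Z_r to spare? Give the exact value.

v_R_max = 8/5 m/s = 1.6000 m/s

quadratic (1/12)·v² + (23/75)·v + (-88/125) = 0
  disc = (23/75)² − 4·(1/12)·(-88/125) = 1849/5625 ; √disc = 43/75
  v_R = (−(23/75) + 43/75) / (2·(1/12)) = 8/5 m/s
check:
braking lasts T_s = (8/5)/6 = 0.2667 s
robot covers v_R·T_r = 1.6000·0.0400 = 0.0640 m before braking
braking distance = 1.6000²/(2·6.0000) = 0.2133 m
human closes 1.6000·0.3067 = 0.4907 m
C+Z_d+Z_r = 0.2500+0.0600+0.0000 = 0.3100 m
sum ≈ 0.0640+0.2133+0.4907+0.3100 ≈ 1.0780 m = S ✓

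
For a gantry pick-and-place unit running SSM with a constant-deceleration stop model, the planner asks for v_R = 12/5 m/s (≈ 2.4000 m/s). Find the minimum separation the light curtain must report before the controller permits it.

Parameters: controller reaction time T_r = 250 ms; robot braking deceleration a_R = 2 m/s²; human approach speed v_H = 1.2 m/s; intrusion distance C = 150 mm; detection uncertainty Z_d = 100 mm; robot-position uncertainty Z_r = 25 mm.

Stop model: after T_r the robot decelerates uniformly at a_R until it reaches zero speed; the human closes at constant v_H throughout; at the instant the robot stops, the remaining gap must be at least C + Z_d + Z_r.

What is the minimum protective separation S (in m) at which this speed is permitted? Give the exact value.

S_min = 811/200 m = 4.0550 m

braking lasts T_s = (12/5)/2 = 1.2000 s
robot covers v_R·T_r = 2.4000·0.2500 = 0.6000 m before braking
robot under decel: 2.4000²/(2·2.0000) = 1.4400 m
human over T_r+T_s: 1.2000·(0.2500+1.2000) = 1.7400 m
residual clearance needed = 0.1500+0.1000+0.0250 = 0.2750 m
S_min ≈ 0.6000+1.4400+1.7400+0.2750  ⇒  S_min = 811/200 m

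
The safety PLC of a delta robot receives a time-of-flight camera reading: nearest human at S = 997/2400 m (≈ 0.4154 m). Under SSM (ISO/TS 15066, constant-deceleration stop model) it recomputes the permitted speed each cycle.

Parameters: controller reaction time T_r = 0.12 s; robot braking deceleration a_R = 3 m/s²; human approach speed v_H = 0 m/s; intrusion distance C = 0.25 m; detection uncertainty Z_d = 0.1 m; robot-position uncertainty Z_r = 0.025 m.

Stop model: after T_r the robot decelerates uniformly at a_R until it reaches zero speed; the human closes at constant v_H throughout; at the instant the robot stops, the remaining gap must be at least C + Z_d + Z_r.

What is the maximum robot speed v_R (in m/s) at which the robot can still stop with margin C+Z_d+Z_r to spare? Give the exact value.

collect terms ⇒ (1/6)·v_R² + (3/25)·v_R + (-97/2400) = 0
  disc = (3/25)² − 4·(1/6)·(-97/2400) = 3721/90000 ; √disc = 61/300
  v_R = (−(3/25) + 61/300) / (2·(1/6)) = 1/4 m/s
check:
T_s = v_R/a_R = (1/4)/3 = 0.0833 s
robot in T_r: 0.2500·0.1200 = 0.0300 m
robot covers 0.2500·0.0833 − ½·3.0000·0.0833² = 0.0104 m while stopping
person approaches 0.0000·(0.1200+0.0833) = 0.0000 m
margins: 0.2500+0.1000+0.0250 = 0.3750 m
sum ≈ 0.0300+0.0104+0.0000+0.3750 ≈ 0.4154 m = S ✓

v_R_max = 1/4 m/s = 0.2500 m/s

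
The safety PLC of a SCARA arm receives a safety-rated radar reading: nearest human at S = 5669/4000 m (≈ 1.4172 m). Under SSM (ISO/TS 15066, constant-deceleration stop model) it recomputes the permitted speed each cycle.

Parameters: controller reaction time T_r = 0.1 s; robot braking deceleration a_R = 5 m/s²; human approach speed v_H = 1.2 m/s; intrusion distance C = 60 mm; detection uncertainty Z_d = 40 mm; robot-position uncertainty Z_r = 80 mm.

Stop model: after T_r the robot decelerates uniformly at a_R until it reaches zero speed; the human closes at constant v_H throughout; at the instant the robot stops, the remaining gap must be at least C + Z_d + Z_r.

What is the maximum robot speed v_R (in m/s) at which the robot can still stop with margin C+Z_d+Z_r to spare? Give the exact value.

quadratic (1/10)·v² + (17/50)·v + (-4469/4000) = 0
  disc = (17/50)² − 4·(1/10)·(-4469/4000) = 9/16 ; √disc = 3/4
  v_R = (−(17/50) + 3/4) / (2·(1/10)) = 41/20 m/s
check:
braking lasts T_s = (41/20)/5 = 0.4100 s
reaction-phase robot travel = 2.0500·0.1000 = 0.2050 m
braking distance = 2.0500²/(2·5.0000) = 0.4203 m
human over T_r+T_s: 1.2000·(0.1000+0.4100) = 0.6120 m
C+Z_d+Z_r = 0.0600+0.0400+0.0800 = 0.1800 m
sum ≈ 0.2050+0.4203+0.6120+0.1800 ≈ 1.4172 m = S ✓

v_R_max = 41/20 m/s = 2.0500 m/s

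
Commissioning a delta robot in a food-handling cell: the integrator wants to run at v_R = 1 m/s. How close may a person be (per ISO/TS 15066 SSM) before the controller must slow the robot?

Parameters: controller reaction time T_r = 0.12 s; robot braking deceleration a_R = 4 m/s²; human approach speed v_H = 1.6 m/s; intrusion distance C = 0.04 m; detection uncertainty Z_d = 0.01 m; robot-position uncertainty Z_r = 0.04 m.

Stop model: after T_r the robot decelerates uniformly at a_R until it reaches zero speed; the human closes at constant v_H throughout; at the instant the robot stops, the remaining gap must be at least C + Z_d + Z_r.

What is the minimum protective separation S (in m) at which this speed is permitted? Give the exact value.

S_min = 927/1000 m = 0.9270 m

braking lasts T_s = 1/4 = 0.2500 s
robot covers v_R·T_r = 1.0000·0.1200 = 0.1200 m before braking
robot under decel: 1.0000²/(2·4.0000) = 0.1250 m
human closes 1.6000·0.3700 = 0.5920 m
C+Z_d+Z_r = 0.0400+0.0100+0.0400 = 0.0900 m
S_min ≈ 0.1200+0.1250+0.5920+0.0900  ⇒  S_min = 927/1000 m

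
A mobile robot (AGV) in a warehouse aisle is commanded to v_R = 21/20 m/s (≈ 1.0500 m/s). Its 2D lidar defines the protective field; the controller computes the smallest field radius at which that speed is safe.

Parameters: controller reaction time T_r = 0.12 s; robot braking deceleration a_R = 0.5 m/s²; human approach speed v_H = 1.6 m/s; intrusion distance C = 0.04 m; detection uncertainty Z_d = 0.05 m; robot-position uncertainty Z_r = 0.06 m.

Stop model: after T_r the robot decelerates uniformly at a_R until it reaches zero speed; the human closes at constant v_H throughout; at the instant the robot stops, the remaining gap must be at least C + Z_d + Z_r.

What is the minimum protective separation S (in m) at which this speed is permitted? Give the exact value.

T_s = v_R/a_R = (21/20)/(1/2) = 2.1000 s
reaction-phase robot travel = 1.0500·0.1200 = 0.1260 m
braking distance = 1.0500²/(2·0.5000) = 1.1025 m
person approaches 1.6000·(0.1200+2.1000) = 3.5520 m
C+Z_d+Z_r = 0.0400+0.0500+0.0600 = 0.1500 m
S_min ≈ 0.1260+1.1025+3.5520+0.1500  ⇒  S_min = 9861/2000 m

S_min = 9861/2000 m = 4.9305 m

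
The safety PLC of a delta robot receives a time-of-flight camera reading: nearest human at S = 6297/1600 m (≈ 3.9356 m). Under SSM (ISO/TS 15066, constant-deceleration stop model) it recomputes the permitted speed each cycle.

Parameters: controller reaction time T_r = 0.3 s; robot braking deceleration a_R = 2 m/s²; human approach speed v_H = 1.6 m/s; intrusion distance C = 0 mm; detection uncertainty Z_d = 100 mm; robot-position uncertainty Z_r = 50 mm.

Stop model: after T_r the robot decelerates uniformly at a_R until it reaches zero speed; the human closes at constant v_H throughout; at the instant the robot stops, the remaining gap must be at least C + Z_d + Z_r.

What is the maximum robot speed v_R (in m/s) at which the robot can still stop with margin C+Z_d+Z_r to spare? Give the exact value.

at the boundary: (1/4)·v² + (11/10)·v + (-5289/1600) = 0
  disc = (11/10)² − 4·(1/4)·(-5289/1600) = 289/64 ; √disc = 17/8
  v_R = (−(11/10) + 17/8) / (2·(1/4)) = 41/20 m/s
check:
braking lasts T_s = (41/20)/2 = 1.0250 s
robot covers v_R·T_r = 2.0500·0.3000 = 0.6150 m before braking
robot covers 2.0500·1.0250 − ½·2.0000·1.0250² = 1.0506 m while stopping
human closes 1.6000·1.3250 = 2.1200 m
residual clearance needed = 0.0000+0.1000+0.0500 = 0.1500 m
sum ≈ 0.6150+1.0506+2.1200+0.1500 ≈ 3.9356 m = S ✓

v_R_max = 41/20 m/s = 2.0500 m/s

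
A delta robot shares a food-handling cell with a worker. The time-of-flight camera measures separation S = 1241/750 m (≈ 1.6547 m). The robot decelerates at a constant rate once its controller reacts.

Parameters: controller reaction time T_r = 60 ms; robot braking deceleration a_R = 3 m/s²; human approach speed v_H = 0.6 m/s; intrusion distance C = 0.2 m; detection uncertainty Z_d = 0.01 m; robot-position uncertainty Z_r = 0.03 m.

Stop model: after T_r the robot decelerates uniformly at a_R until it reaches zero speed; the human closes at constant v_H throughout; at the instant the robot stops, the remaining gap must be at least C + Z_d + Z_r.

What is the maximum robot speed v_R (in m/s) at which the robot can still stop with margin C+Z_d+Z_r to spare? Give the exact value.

v_R_max = 11/5 m/s = 2.2000 m/s

collect terms ⇒ (1/6)·v_R² + (13/50)·v_R + (-517/375) = 0
  disc = (13/50)² − 4·(1/6)·(-517/375) = 22201/22500 ; √disc = 149/150
  v_R = (−(13/50) + 149/150) / (2·(1/6)) = 11/5 m/s
check:
stop time T_s = (11/5)/3 = 0.7333 s
reaction-phase robot travel = 2.2000·0.0600 = 0.1320 m
robot covers 2.2000·0.7333 − ½·3.0000·0.7333² = 0.8067 m while stopping
human over T_r+T_s: 0.6000·(0.0600+0.7333) = 0.4760 m
C+Z_d+Z_r = 0.2000+0.0100+0.0300 = 0.2400 m
sum ≈ 0.1320+0.8067+0.4760+0.2400 ≈ 1.6547 m = S ✓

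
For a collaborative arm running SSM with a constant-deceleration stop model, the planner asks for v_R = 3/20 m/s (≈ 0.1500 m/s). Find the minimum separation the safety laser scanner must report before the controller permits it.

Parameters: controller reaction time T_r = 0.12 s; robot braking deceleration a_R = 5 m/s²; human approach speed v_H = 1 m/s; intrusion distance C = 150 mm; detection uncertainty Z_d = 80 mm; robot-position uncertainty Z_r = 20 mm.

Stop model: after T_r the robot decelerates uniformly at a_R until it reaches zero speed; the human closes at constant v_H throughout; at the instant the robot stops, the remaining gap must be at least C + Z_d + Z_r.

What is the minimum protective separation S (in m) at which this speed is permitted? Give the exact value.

stop time T_s = (3/20)/5 = 0.0300 s
robot covers v_R·T_r = 0.1500·0.1200 = 0.0180 m before braking
robot under decel: 0.1500²/(2·5.0000) = 0.0022 m
human closes 1.0000·0.1500 = 0.1500 m
margins: 0.1500+0.0800+0.0200 = 0.2500 m
S_min ≈ 0.0180+0.0022+0.1500+0.2500  ⇒  S_min = 1681/4000 m

S_min = 1681/4000 m = 0.4203 m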